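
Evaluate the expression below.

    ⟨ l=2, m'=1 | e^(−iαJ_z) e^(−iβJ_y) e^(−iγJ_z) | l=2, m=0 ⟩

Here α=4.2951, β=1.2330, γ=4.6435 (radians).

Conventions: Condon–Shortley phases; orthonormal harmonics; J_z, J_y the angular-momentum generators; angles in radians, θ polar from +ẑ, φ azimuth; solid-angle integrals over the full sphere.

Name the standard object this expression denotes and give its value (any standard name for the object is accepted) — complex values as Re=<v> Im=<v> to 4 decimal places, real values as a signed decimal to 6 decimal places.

Wigner D-matrix element, Re=0.1552 Im=-0.3501

This is a Wigner D-matrix element — the rotation-matrix element ⟨l m'| R(α,β,γ) |l m⟩ in the angular-momentum basis.
D^2_{1,0}(4.2951,1.2330,4.6435) = e^{-i·1·4.2951}·d^2_{1,0}(1.2330)·e^{-i·0·4.6435}. Compute d first:
With c≡cos(β/2)=0.815907 and s≡sin(β/2)=0.578183, N=[6·1·2·2]^{1/2}=4.898979
Admissible k: 0..1 (factorial args all ≥0)
  k=0: (−1)^1·4.8990/(2)·0.8159^3·0.5782^1 = -0.769242
  k=1: (−1)^2·4.8990/(2)·0.8159^1·0.5782^3 = +0.386289
d^2_{1,0}(1.2330) = -0.769242 +0.386289 = -0.382953
Phases: e^{-i·(1)·4.2951}=-0.405284+0.914191i, e^{-i·(0)·4.6435}=+1.000000+0.000000i ⇒ D=+0.155205-0.350092i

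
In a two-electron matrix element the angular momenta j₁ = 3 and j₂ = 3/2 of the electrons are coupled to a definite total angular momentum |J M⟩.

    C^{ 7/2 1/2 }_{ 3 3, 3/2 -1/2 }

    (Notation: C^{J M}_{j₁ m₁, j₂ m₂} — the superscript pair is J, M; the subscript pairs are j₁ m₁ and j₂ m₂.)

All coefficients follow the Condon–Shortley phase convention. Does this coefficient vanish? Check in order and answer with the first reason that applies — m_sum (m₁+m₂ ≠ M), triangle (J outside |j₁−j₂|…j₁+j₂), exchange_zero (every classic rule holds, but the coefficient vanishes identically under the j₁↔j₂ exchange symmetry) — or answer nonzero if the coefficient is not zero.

m-sum: m₁+m₂ = 3+(-1/2) = 5/2, M = 1/2  ✗ ⇒ coefficient is 0

m_sum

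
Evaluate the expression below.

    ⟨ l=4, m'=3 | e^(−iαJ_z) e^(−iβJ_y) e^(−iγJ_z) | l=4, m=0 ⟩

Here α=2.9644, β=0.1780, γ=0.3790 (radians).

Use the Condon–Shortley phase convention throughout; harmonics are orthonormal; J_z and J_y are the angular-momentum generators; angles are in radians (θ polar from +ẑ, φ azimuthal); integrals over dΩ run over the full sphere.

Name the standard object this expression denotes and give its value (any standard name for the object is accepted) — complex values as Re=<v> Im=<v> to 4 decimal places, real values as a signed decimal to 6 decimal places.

Wigner D-matrix element, Re=0.0070 Im=0.0041

This is a Wigner D-matrix element — the rotation-matrix element ⟨l m'| R(α,β,γ) |l m⟩ in the angular-momentum basis.
D^4_{3,0}(2.9644,0.1780,0.3790) = e^{-i·3·2.9644}·d^4_{3,0}(0.1780)·e^{-i·0·0.3790}. Compute d first:
With c≡cos(β/2)=0.996042 and s≡sin(β/2)=0.088883, N=[5040·1·24·24]^{1/2}=1703.830978
k: max(0,(0)−(3))=0 … min(4+(0),4−(3))=1
  k=0: (−1)^3·1703.8310/(144)·0.9960^5·0.0889^3 = -0.008145
  k=1: (−1)^4·1703.8310/(144)·0.9960^3·0.0889^5 = +0.000065
d^4_{3,0}(0.1780) = -0.008145 +0.000065 = -0.008080
D = (-0.862008-0.506894i)·(-0.008080)·(+1.000000+0.000000i) = +0.006965+0.004096i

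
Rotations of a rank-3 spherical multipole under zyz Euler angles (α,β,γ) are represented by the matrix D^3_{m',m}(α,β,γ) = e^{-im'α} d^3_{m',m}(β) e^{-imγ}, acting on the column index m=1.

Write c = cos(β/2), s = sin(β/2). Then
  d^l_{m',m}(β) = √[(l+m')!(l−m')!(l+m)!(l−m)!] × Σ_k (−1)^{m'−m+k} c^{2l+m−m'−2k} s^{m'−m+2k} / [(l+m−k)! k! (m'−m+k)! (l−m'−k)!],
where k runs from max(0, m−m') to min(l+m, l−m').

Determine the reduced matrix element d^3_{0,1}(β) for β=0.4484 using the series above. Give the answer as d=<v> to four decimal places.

d=0.5745

d^3_{0,1}(β=0.4484) via the finite sum:
With c≡cos(β/2)=0.974972 and s≡sin(β/2)=0.222326, N=[6·6·24·2]^{1/2}=41.569219
k: max(0,(1)−(0))=1 … min(3+(1),3−(0))=3
  k=1: (−1)^0·41.5692/(12)·0.9750^5·0.2223^1 = +0.678489
  k=2: (−1)^1·41.5692/(4)·0.9750^3·0.2223^3 = -0.105843
  k=3: (−1)^2·41.5692/(12)·0.9750^1·0.2223^5 = +0.001835
d^3_{0,1}(0.4484) = +0.678489 -0.105843 +0.001835 = +0.574481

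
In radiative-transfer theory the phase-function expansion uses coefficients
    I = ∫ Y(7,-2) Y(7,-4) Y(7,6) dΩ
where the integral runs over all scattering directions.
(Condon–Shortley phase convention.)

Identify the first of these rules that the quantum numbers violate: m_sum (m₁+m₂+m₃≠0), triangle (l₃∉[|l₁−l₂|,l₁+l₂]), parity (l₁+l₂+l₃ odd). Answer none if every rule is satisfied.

Σmᵢ = 0  ✓
l₃∈[|l₁−l₂|,l₁+l₂]=[0,14], have l₃=7  ✓
Σlᵢ = 21 ⇒ odd  ✗

parity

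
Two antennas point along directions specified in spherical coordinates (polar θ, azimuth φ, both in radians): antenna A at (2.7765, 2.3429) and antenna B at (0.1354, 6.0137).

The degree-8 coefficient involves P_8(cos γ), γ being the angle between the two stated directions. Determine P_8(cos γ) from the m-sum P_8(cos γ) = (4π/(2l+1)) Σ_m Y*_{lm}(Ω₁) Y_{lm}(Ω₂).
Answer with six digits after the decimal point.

0.118699

Addition theorem: P_8(cos γ) = (4π/17) Σ_m Y*_{lm}(Ω₁) Y_{lm}(Ω₂), m = −8…8:
  term(m=-8) = (-0.000000, 0.000000)   from Y*(Ω₁)=(0.000135, -0.000014), Y(Ω₂)=(-0.000000, 0.000000)
  term(m=-7) = (-0.000000, 0.000000)   from Y*(Ω₁)=(0.001096, 0.000909), Y(Ω₂)=(-0.000001, 0.000002)
  term(m=-6) = (-0.000000, 0.000000)   from Y*(Ω₁)=(0.000751, 0.009395), Y(Ω₂)=(-0.000001, 0.000031)
  term(m=-5) = (-0.000017, -0.000009)   from Y*(Ω₁)=(-0.029277, 0.033453), Y(Ω₂)=(0.000094, 0.000413)
  term(m=-4) = (-0.000340, -0.000559)   from Y*(Ω₁)=(-0.152599, 0.008123), Y(Ω₂)=(0.002026, 0.003773)
  term(m=-3) = (-0.000200, -0.011913)   from Y*(Ω₁)=(-0.272975, -0.252025), Y(Ω₂)=(0.022148, 0.023194)
  term(m=-2) = (0.047624, -0.084666)   from Y*(Ω₁)=(-0.015212, -0.571965), Y(Ω₂)=(0.145710, 0.087139)
  term(m=-1) = (0.172994, -0.101176)   from Y*(Ω₁)=(0.247602, -0.254275), Y(Ω₂)=(0.544289, 0.150335)
  term(m=+0) = (-0.279543, -0.000000)   from Y*(Ω₁)=(-0.345307, -0.000000), Y(Ω₂)=(0.809550, 0.000000)
  term(m=+1) = (0.172994, 0.101176)   from Y*(Ω₁)=(-0.247602, -0.254275), Y(Ω₂)=(-0.544289, 0.150335)
  term(m=+2) = (0.047624, 0.084666)   from Y*(Ω₁)=(-0.015212, 0.571965), Y(Ω₂)=(0.145710, -0.087139)
  term(m=+3) = (-0.000200, 0.011913)   from Y*(Ω₁)=(0.272975, -0.252025), Y(Ω₂)=(-0.022148, 0.023194)
  term(m=+4) = (-0.000340, 0.000559)   from Y*(Ω₁)=(-0.152599, -0.008123), Y(Ω₂)=(0.002026, -0.003773)
  term(m=+5) = (-0.000017, 0.000009)   from Y*(Ω₁)=(0.029277, 0.033453), Y(Ω₂)=(-0.000094, 0.000413)
  term(m=+6) = (-0.000000, -0.000000)   from Y*(Ω₁)=(0.000751, -0.009395), Y(Ω₂)=(-0.000001, -0.000031)
  term(m=+7) = (-0.000000, -0.000000)   from Y*(Ω₁)=(-0.001096, 0.000909), Y(Ω₂)=(0.000001, 0.000002)
  term(m=+8) = (-0.000000, -0.000000)   from Y*(Ω₁)=(0.000135, 0.000014), Y(Ω₂)=(-0.000000, -0.000000)
Total Σ_m = (0.160578, 0.000000). Multiply by 0.739198: (0.118699, 0.000000). P_8(cos γ) = 0.118699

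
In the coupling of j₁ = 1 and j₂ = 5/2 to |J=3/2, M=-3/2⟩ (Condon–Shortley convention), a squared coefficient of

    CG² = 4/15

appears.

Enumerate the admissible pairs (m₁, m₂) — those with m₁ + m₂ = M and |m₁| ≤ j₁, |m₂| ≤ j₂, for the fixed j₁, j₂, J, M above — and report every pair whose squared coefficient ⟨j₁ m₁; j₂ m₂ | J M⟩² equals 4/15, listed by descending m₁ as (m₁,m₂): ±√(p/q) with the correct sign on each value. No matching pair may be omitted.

Admissible pairs with m₁+m₂ = M = -3/2: (-1,-1/2), (0,-3/2), (1,-5/2)
  (m₁,m₂)=(1,-5/2): CG² = 2/3, CG = +√(2/3)
  (m₁,m₂)=(0,-3/2): CG² = 4/15, CG = −√(4/15)   ← matches the target
  (m₁,m₂)=(-1,-1/2): CG² = 1/15, CG = +√(1/15)
Pairs with CG² = 4/15: (0,-3/2): −√(4/15)

(0,-3/2): −√(4/15)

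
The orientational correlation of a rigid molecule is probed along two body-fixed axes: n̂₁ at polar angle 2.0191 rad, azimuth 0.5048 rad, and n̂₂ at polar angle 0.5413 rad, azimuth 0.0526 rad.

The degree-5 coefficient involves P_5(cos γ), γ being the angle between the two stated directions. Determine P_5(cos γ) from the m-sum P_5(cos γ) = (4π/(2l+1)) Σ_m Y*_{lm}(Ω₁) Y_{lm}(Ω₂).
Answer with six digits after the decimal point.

0.085748

Term-by-term m-sum for l=5 (normalisation 4π/11 = 1.142397):
  m=-5: Y*=-0.22491 + 0.15975j  Y=0.01628 - 0.00438j  product -0.00296 + 0.00359j
  m=-4: Y*=0.18190 - 0.37811j  Y=0.08670 - 0.01852j  product 0.00877 - 0.03615j
  m=-3: Y*=0.00986 + 0.17463j  Y=0.26221 - 0.04172j  product 0.00987 + 0.04538j
  m=-2: Y*=0.13855 + 0.22041j  Y=0.46154 - 0.04873j  product 0.07469 + 0.09498j
  m=-1: Y*=-0.22458 - 0.12409j  Y=0.33727 - 0.01776j  product -0.07795 - 0.03787j
  m=+0: Y*=-0.20645 + 0.00000j  Y=-0.24323 + 0.00000j  product 0.05022 + 0.00000j
  m=+1: Y*=0.22458 - 0.12409j  Y=-0.33727 - 0.01776j  product -0.07795 + 0.03787j
  m=+2: Y*=0.13855 - 0.22041j  Y=0.46154 + 0.04873j  product 0.07469 - 0.09498j
  m=+3: Y*=-0.00986 + 0.17463j  Y=-0.26221 - 0.04172j  product 0.00987 - 0.04538j
  m=+4: Y*=0.18190 + 0.37811j  Y=0.08670 + 0.01852j  product 0.00877 + 0.03615j
  m=+5: Y*=0.22491 + 0.15975j  Y=-0.01628 - 0.00438j  product -0.00296 - 0.00359j
Total Σ_m = 0.07506 - 0.00000j. Multiply by 1.142397: 0.08575 - 0.00000j. P_5(cos γ) = 0.085748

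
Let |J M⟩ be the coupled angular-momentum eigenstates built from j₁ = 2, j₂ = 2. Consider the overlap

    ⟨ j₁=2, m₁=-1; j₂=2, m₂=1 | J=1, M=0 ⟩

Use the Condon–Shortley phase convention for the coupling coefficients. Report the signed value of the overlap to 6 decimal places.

√[3·3!1!1!/6! · 1!3!3!1!1!1!] = √(9/10)
  +(−1)^2/∏(2,1,1,1,0,0)! = 1/2  (running 1/2)
  +(−1)^3/∏(3,0,0,0,1,1)! = -1/6  (running 1/3)
⟨..|..⟩ = √(9/10)·(1/3) = +0.316228

+√(1/10) = +0.316228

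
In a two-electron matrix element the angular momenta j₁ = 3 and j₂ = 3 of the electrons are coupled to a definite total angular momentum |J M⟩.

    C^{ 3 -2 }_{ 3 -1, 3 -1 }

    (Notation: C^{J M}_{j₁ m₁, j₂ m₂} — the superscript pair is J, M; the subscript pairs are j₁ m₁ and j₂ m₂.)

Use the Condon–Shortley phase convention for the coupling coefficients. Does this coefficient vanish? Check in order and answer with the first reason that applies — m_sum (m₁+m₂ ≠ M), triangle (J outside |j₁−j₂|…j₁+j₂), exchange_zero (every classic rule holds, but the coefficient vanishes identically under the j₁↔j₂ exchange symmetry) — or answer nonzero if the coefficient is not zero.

exchange_zero

m-sum: m₁+m₂ = -1+(-1) = -2, M = -2  ✓
triangle: |j₁−j₂| = 0 ≤ J = 3 ≤ j₁+j₂ = 6  ✓
exchange: j₁=j₂ and m₁=m₂, and (−1)^(j₁+j₂−J) = (−1)^3 = −1 forces ⟨j₁m₁;j₂m₂|JM⟩ = −⟨j₂m₂;j₁m₁|JM⟩ = −⟨j₁m₁;j₂m₂|JM⟩ ⇒ the coefficient vanishes identically
Racah sum check: Σ_k collapses to 0 ⇒ CG = 0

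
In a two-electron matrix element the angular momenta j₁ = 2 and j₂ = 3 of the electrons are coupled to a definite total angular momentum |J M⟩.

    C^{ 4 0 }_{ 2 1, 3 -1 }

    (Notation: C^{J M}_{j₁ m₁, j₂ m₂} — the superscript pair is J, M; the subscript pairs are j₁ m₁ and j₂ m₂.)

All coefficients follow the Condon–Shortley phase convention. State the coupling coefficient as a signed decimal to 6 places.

+√(5/14) = +0.597614

j₁+j₂−J=1  J+j₁−j₂=3  J−j₁+j₂=5  j₁+j₂+J+1=10
(j₁±m₁, j₂±m₂, J±M) = (3,1,2,4,4,4)
P² = 10368/35
sum k=0..1:
  [0] +1/24 = 1/24
  [1] −1/144 = -1/144
S = 5/144
C² = P²·S² = 5/14 ; C = +0.597614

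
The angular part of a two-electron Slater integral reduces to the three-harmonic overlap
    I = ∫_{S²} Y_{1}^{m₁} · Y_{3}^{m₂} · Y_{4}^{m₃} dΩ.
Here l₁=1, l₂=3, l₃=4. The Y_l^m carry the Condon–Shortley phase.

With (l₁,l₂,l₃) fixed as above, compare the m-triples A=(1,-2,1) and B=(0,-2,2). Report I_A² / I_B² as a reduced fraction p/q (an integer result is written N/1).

1/4

l's match ⇒ only the (l;m) 3-j factors differ between A and B.
A: triangle coeff Δ(1,3,4) = 1/252; Σ_t [0,0]: t=0:+1/240 = 1/240; (3j)²=1/84 [(1 3 4; 1 -2 1)], sign=-1
B: triangle coeff Δ(1,3,4) = 1/252; Σ_t [0,0]: t=0:+1/120 = 1/120; (3j)²=1/21 [(1 3 4; 0 -2 2)], sign=+1
I_A²/I_B² = (1/84)/(1/21) = 1/4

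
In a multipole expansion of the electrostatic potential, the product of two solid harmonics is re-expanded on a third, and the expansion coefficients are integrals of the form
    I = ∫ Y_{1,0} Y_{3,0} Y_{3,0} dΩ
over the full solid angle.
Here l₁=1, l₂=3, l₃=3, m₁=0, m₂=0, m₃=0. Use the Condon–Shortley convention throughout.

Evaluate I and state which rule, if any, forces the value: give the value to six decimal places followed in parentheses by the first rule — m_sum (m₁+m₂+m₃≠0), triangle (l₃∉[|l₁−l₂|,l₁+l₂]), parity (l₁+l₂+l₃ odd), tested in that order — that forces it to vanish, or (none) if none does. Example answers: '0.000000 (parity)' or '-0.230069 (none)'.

l₁+l₂+l₃=7 is odd: 3j(l;000)=0 ⇒ I=0

0.000000 (parity)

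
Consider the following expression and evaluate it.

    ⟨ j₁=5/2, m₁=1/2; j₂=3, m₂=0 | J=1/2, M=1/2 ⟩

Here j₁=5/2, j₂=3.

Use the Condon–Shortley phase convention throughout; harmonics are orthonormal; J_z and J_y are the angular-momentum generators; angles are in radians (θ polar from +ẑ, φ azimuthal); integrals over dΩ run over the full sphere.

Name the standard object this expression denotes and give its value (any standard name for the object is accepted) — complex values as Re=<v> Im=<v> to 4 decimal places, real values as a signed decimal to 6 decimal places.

This is a Clebsch–Gordan (vector-coupling) coefficient.
triangle: 5!·0!·1!/7! = 120/5040
(j±m)!: 3!·2!·3!·3!·1!·0! = 432
prefactor² = (2J+1)·Δ·N² = 144/7
  k=2: +1/(2!·3!·0!·1!·0!·0!) = 1/12
Σ = 1/12  ⇒  CG² = 144/7·(1/12)² = 1/7
CG = +√(1/7) = +0.377964

Clebsch–Gordan coefficient, +√(1/7) ≈ +0.377964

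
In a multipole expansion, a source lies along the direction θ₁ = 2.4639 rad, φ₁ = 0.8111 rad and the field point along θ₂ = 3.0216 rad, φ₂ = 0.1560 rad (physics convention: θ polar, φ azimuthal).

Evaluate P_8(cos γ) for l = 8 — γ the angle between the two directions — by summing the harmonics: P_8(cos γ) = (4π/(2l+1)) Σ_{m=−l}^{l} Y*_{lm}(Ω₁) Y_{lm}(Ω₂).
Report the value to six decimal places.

-0.187075

Expand P_8 via completeness: Σ_{m} conj(Y_{8,m}) at Ω₁ times Y_{8,m} at Ω₂ —
  m=-8: Y*=+0.012052+0.002514i  Y=+0.000000-0.000000i  product +0.000000-0.000000i
  m=-7: Y*=-0.050307+0.034824i  Y=-0.000000+0.000001i  product -0.000000-0.000000i
  m=-6: Y*=+0.028465-0.183117i  Y=+0.000009-0.000012i  product -0.000002-0.000002i
  m=-5: Y*=+0.228769+0.296667i  Y=-0.000166+0.000164i  product -0.000087-0.000012i
  m=-4: Y*=-0.476404-0.049151i  Y=+0.002172-0.001563i  product -0.001111+0.000638i
  m=-3: Y*=+0.201877-0.172921i  Y=-0.020262+0.010241i  product -0.002319+0.005571i
  m=-2: Y*=+0.010930-0.212449i  Y=+0.129923-0.041905i  product -0.007482-0.028060i
  m=-1: Y*=+0.264785+0.278758i  Y=-0.512953+0.080676i  product -0.158311-0.121628i
  m=+0: Y*=+0.097162-0.000000i  Y=+0.880478+0.000000i  product +0.085549+0.000000i
  m=+1: Y*=-0.264785+0.278758i  Y=+0.512953+0.080676i  product -0.158311+0.121628i
  m=+2: Y*=+0.010930+0.212449i  Y=+0.129923+0.041905i  product -0.007482+0.028060i
  m=+3: Y*=-0.201877-0.172921i  Y=+0.020262+0.010241i  product -0.002319-0.005571i
  m=+4: Y*=-0.476404+0.049151i  Y=+0.002172+0.001563i  product -0.001111-0.000638i
  m=+5: Y*=-0.228769+0.296667i  Y=+0.000166+0.000164i  product -0.000087+0.000012i
  m=+6: Y*=+0.028465+0.183117i  Y=+0.000009+0.000012i  product -0.000002+0.000002i
  m=+7: Y*=+0.050307+0.034824i  Y=+0.000000+0.000001i  product -0.000000+0.000000i
  m=+8: Y*=+0.012052-0.002514i  Y=+0.000000+0.000000i  product +0.000000+0.000000i
Accumulated sum -0.253078-0.000000i; after 4π/(2l+1) scaling, -0.187075-0.000000i ⇒ P_8 = -0.187075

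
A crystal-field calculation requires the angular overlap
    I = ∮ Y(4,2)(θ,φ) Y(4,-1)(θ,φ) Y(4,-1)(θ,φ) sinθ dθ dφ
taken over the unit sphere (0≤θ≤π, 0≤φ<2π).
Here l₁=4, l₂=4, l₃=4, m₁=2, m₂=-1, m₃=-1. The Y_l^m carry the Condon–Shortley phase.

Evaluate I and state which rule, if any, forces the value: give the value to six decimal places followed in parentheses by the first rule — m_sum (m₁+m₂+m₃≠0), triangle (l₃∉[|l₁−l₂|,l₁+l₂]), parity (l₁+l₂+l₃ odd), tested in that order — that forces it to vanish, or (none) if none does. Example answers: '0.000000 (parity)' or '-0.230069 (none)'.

0.144370 (none)

Rules hold: Σm=0, L=12 even, 0≤4≤8.
N = 9·9·9 = 729
Δ = 4!·4!·4!/13! = 1/450450
Racah Σ t=0..4: t=0:+1/13824 t=1:−1/216 t=2:+1/64 t=3:−1/216 t=4:+1/13824 = 5/768
⇒ 3j(4 4 4; 0 0 0)² = 18/1001, sgn +1
Racah Σ t=0..2: t=0:+1/576 t=1:−1/144 t=2:+1/576 = -1/288
⇒ 3j(4 4 4; 2 -1 -1)² = 20/1001, sgn +1
4πI² = N·(3j₀)²·(3jₘ)² = 262440/1002001
I = +1·√(0.261916/4π) = 0.14436968
No selection rule forces the value: the integral is nonzero (none).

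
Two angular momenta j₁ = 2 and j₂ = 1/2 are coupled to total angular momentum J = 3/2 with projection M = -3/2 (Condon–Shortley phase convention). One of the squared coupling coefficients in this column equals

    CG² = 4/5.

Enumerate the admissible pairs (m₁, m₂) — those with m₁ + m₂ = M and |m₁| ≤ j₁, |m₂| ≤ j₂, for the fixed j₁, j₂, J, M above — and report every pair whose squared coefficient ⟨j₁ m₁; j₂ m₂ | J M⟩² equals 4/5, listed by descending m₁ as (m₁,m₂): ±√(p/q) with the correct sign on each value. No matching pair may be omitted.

Admissible pairs with m₁+m₂ = M = -3/2: (-2,1/2), (-1,-1/2)
  (m₁,m₂)=(-1,-1/2): CG² = 1/5, CG = +√(1/5)
  (m₁,m₂)=(-2,1/2): CG² = 4/5, CG = −√(4/5)   ← matches the target
Pairs with CG² = 4/5: (-2,1/2): −√(4/5)

(-2,1/2): −√(4/5)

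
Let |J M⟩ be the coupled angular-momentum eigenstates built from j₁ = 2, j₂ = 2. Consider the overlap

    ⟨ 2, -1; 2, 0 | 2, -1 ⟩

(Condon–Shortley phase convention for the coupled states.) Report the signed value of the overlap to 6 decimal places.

−√(1/14) = -0.267261

√[5·2!2!2!/7! · 1!3!2!2!1!3!] = √(8/7)
  +(−1)^1/∏(1,1,2,1,0,1)! = -1/2  (running -1/2)
  +(−1)^2/∏(2,0,1,0,1,2)! = 1/4  (running -1/4)
⟨..|..⟩ = √(8/7)·(-1/4) = -0.267261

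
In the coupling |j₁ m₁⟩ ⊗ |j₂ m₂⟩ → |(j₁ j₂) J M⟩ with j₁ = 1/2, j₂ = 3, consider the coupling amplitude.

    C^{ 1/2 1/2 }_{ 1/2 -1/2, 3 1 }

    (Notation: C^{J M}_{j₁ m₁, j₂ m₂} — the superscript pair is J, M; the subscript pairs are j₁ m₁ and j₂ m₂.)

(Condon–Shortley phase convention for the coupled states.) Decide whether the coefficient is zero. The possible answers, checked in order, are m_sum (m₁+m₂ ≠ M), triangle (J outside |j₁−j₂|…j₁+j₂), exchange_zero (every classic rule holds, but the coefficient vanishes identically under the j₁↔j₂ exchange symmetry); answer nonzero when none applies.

triangle

m-sum: m₁+m₂ = -1/2+1 = 1/2, M = 1/2  ✓
triangle: need |j₁−j₂| ≤ J ≤ j₁+j₂, i.e. J ∈ [5/2, 7/2]; J = 1/2 is outside ✗ ⇒ coefficient is 0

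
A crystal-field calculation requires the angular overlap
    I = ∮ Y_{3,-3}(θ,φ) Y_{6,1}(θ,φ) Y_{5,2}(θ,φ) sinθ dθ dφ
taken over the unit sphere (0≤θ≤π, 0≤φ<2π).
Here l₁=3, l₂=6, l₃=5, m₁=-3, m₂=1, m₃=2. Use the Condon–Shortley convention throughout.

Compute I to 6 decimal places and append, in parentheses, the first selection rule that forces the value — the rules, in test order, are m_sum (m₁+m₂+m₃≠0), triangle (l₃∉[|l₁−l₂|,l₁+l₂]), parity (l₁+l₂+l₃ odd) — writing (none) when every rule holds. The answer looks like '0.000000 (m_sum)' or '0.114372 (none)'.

0.145631 (none)

Checks pass: Σm=0; 14 even; l₃=5∈[3,9].
(2·3+1)(2·6+1)(2·5+1) = 1001
Δ: 4! 2! 8! / 15! → 1/675675
sum: t=1:−1/8640 t=2:+1/2304 t=3:−1/8640 = 7/34560
3j²(3 6 5; 0 0 0) = Δ·Π!·Σ² = 7/429  (sign -1)
sum: t=4:+1/34560 = 1/34560
3j²(3 6 5; -3 1 2) = Δ·Π!·Σ² = 7/429  (sign -1)
combine: 4πI² = 1001·7/429·7/429 = 343/1287
take √, sign +1: I = 0.14563067
No selection rule forces the value: the integral is nonzero (none).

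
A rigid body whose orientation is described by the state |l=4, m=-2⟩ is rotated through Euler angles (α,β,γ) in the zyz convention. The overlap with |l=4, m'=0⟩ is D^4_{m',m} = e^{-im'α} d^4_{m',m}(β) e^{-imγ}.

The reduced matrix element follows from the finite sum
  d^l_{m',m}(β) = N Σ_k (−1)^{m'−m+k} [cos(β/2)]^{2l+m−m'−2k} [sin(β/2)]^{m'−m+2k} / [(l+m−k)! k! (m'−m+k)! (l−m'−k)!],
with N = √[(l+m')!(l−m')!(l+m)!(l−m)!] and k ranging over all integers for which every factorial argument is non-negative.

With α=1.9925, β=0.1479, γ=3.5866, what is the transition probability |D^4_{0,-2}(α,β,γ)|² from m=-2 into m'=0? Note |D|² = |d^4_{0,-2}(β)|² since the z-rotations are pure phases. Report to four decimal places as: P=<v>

D^4_{0,-2}(1.9925,0.1479,3.5866) = e^{-i·0·1.9925}·d^4_{0,-2}(0.1479)·e^{-i·-2·3.5866}. Compute d first:
Half-angle: c=0.997267, s=0.073883. N=√(24·24·2·720)=910.735966
Admissible k: 0..2 (factorial args all ≥0)
  k=0: (−1)^2·910.7360/(96)·0.9973^6·0.0739^2 = +0.050942
  k=1: (−1)^3·910.7360/(36)·0.9973^4·0.0739^4 = -0.000746
  k=2: (−1)^4·910.7360/(96)·0.9973^2·0.0739^6 = +0.000002
d^4_{0,-2}(0.1479) = +0.050942 -0.000746 +0.000002 = +0.050198
|D^4_{0,-2}|² = |d^4_{0,-2}(β)|² = (+0.050198)² = 0.002520 (the z-rotation phases have unit modulus)

P=0.0025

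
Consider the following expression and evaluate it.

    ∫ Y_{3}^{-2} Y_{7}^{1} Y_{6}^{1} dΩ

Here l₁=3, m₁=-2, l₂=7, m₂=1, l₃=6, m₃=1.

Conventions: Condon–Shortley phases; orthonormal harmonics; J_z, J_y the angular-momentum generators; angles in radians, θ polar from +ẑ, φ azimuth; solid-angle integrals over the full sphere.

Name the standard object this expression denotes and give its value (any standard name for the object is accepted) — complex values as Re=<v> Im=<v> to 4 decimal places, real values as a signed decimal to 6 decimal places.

This is a Gaunt coefficient — the integral of a triple product of spherical harmonics over the sphere.
Rules hold: Σm=0, L=16 even, 4≤6≤10.
N = 7·15·13 = 1365
Δ = 4!·2!·10!/17! = 1/2042040
Racah Σ t=1..3: t=1:−1/207360 t=2:+1/57600 t=3:−1/207360 = 1/129600
⇒ 3j(3 7 6; 0 0 0)² = 168/12155, sgn +1
Racah Σ t=3..4: t=3:−1/172800 t=4:+1/414720 = -7/2073600
⇒ 3j(3 7 6; -2 1 1)² = 343/29172, sgn +1
4πI² = N·(3j₀)²·(3jₘ)² = 100842/454597
I = +1·√(0.221827/4π) = 0.13286253

Gaunt coefficient, +0.132863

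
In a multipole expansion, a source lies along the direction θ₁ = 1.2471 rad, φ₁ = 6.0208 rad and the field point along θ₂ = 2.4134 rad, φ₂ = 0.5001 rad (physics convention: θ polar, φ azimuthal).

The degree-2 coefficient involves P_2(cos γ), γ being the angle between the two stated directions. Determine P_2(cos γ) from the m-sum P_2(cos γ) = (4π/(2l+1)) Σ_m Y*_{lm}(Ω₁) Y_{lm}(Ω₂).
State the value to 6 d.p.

Expand P_2 via completeness: Σ_{m} conj(Y_{2,m}) at Ω₁ times Y_{2,m} at Ω₂ —
  [-2]  conj(Y_{2,-2})(Ω₁) = 0.30048 - 0.17395j ; Y_{2,-2}(Ω₂) = 0.09241 - 0.14398j ; Δ = 0.00272 - 0.05934j
  [-1]  conj(Y_{2,-1})(Ω₁) = 0.22499 - 0.06043j ; Y_{2,-1}(Ω₂) = -0.33675 + 0.18401j ; Δ = -0.06465 + 0.06175j
  [+0]  conj(Y_{2,0})(Ω₁) = -0.21967 + 0.00000j ; Y_{2,0}(Ω₂) = 0.21170 + 0.00000j ; Δ = -0.04650 + 0.00000j
  [+1]  conj(Y_{2,1})(Ω₁) = -0.22499 - 0.06043j ; Y_{2,1}(Ω₂) = 0.33675 + 0.18401j ; Δ = -0.06465 - 0.06175j
  [+2]  conj(Y_{2,2})(Ω₁) = 0.30048 + 0.17395j ; Y_{2,2}(Ω₂) = 0.09241 + 0.14398j ; Δ = 0.00272 + 0.05934j
Σ over m = -0.17036 + 0.00000j; ×(4π/5) → -0.42815 + 0.00000j. Real part: -0.428152

-0.428152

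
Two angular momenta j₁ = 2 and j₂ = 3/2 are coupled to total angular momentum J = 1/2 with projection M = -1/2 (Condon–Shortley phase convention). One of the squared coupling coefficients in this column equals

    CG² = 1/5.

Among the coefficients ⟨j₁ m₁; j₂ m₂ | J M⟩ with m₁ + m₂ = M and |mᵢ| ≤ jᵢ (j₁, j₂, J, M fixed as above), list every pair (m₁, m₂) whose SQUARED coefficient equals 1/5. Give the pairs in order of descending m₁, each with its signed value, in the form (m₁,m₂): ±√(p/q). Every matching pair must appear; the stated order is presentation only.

(0,-1/2): −√(1/5)

Admissible pairs with m₁+m₂ = M = -1/2: (-2,3/2), (-1,1/2), (0,-1/2), (1,-3/2)
  (m₁,m₂)=(1,-3/2): CG² = 1/10, CG = +√(1/10)
  (m₁,m₂)=(0,-1/2): CG² = 1/5, CG = −√(1/5)   ← matches the target
  (m₁,m₂)=(-1,1/2): CG² = 3/10, CG = +√(3/10)
  (m₁,m₂)=(-2,3/2): CG² = 2/5, CG = −√(2/5)
Pairs with CG² = 1/5: (0,-1/2): −√(1/5)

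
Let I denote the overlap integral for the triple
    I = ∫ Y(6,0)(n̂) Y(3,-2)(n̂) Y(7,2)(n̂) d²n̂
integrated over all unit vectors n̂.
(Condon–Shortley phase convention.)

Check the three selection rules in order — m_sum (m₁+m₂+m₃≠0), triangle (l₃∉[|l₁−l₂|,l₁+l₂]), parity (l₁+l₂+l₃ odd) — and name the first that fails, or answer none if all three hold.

Σmᵢ = 0  ✓
l₃∈[|l₁−l₂|,l₁+l₂]=[3,9], have l₃=7  ✓
Σlᵢ = 16 ⇒ even  ✓

none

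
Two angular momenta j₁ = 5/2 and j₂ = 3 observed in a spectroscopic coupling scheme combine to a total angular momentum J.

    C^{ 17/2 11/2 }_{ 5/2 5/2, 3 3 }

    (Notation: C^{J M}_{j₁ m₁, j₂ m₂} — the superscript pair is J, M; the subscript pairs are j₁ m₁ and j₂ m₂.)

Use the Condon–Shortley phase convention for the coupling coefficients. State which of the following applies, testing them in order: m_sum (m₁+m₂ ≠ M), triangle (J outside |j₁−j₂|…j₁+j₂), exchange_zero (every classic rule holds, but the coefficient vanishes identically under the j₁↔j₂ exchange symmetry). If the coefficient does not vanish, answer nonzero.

m-sum: m₁+m₂ = 5/2+3 = 11/2, M = 11/2  ✓
triangle: need |j₁−j₂| ≤ J ≤ j₁+j₂, i.e. J ∈ [1/2, 11/2]; J = 17/2 is outside ✗ ⇒ coefficient is 0

triangle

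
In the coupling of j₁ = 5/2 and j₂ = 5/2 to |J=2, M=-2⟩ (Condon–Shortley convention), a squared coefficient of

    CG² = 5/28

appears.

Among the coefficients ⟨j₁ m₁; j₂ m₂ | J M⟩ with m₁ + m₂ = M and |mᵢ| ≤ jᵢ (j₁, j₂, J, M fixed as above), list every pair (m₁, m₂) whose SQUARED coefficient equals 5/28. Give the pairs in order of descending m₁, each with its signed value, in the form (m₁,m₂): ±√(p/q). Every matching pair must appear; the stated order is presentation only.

(1/2,-5/2): +√(5/28); (-5/2,1/2): −√(5/28)

Admissible pairs with m₁+m₂ = M = -2: (-5/2,1/2), (-3/2,-1/2), (-1/2,-3/2), (1/2,-5/2)
  (m₁,m₂)=(1/2,-5/2): CG² = 5/28, CG = +√(5/28)   ← matches the target
  (m₁,m₂)=(-1/2,-3/2): CG² = 9/28, CG = −√(9/28)
  (m₁,m₂)=(-3/2,-1/2): CG² = 9/28, CG = +√(9/28)
  (m₁,m₂)=(-5/2,1/2): CG² = 5/28, CG = −√(5/28)   ← matches the target
Pairs with CG² = 5/28: (1/2,-5/2): +√(5/28); (-5/2,1/2): −√(5/28)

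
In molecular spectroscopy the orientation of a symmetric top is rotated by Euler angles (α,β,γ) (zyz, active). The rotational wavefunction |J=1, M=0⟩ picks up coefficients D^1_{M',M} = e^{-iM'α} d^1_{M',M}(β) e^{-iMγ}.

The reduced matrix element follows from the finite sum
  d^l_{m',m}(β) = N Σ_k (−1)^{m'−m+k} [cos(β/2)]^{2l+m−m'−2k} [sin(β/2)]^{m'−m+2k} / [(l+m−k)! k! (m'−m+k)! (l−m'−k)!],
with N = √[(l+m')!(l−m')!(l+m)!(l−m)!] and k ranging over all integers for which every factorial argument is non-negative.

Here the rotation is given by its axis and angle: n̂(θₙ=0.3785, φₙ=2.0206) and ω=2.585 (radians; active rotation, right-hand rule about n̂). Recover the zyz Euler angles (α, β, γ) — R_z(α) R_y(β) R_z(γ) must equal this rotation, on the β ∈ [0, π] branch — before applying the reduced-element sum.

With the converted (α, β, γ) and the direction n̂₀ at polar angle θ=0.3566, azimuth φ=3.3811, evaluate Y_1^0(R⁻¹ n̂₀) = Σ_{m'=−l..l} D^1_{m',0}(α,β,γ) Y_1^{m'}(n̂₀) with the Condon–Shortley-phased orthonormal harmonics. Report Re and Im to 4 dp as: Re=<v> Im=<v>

Re=0.3323 Im=0.0000

Axis–angle → zyz. n̂ = (sinθₙcosφₙ, sinθₙsinφₙ, cosθₙ) = (-0.160666, +0.332771, +0.929220), ω = 2.5850.
R = I cosω + sinω [n̂]ₓ + (1−cosω) n̂n̂ᵀ gives
  R = [-0.801329, -0.589764, -0.100252; +0.392043, -0.644301, +0.656641; -0.451856, +0.486883, +0.747510]
β = atan2(√(R₁₃²+R₂₃²), R₃₃) = 0.726490; α = atan2(R₂₃, R₁₃) mod 2π = 1.722301; γ = atan2(R₃₂, −R₃₁) mod 2π = 0.822693
Need the full column D^1_{m',0} for m'=−1..1 at α=1.7223, β=0.7265, γ=0.8227.
cos(β/2)=0.934749, sin(β/2)=0.355309
d^1_{-1,0}: single k=1 term ⇒ +0.469696;  D = -0.070889+0.464315i
d^1_{0,0}: k∈[0..1] ⇒ +0.873755 -0.126245 = +0.747510;  D = +0.747510+0.000000i
d^1_{1,0}: single k=0 term ⇒ -0.469696;  D = +0.070889+0.464315i
Y_1^{m'}(θ=0.3566,φ=3.3811) and Σ D·Y over m':
  (-0.0709+0.4643i)·(-0.1172+0.0286i)  (+0.7475+0.0000i)·(+0.4579+0.0000i)  (+0.0709+0.4643i)·(+0.1172+0.0286i)
Y_1^0(R⁻¹ n̂) = +0.332300+0.000000i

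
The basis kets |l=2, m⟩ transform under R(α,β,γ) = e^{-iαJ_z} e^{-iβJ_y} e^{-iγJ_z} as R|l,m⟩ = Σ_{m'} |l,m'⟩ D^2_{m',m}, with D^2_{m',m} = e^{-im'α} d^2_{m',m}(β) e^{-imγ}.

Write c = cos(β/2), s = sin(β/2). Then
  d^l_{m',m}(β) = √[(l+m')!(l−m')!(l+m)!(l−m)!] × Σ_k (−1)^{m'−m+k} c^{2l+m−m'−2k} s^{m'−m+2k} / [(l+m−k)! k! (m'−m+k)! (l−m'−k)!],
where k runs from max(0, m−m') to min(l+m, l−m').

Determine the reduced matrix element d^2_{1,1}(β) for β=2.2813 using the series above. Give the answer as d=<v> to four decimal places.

d=-0.4007

d^2_{1,1}(β=2.2813) via the finite sum:
Half-angle: c=0.417004, s=0.908905. N=√(6·1·6·1)=6.000000
Admissible k: 0..1 (factorial args all ≥0)
  k=0: (−1)^0·6.0000/(6)·0.4170^4·0.9089^0 = +0.030238
  k=1: (−1)^1·6.0000/(2)·0.4170^2·0.9089^2 = -0.430961
d^2_{1,1}(2.2813) = +0.030238 -0.430961 = -0.400723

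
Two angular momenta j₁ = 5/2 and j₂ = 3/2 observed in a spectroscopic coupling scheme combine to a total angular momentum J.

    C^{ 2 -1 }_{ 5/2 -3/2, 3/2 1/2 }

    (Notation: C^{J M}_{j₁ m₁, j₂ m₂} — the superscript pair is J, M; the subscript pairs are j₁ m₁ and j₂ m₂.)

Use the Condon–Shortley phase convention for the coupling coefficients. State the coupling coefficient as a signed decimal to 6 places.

j₁+j₂−J=2  J+j₁−j₂=3  J−j₁+j₂=1  j₁+j₂+J+1=7
(j₁±m₁, j₂±m₂, J±M) = (1,4,2,1,1,3)
P² = 24/7
sum k=1..2:
  [1] −1/6 = -1/6
  [2] +1/4 = 1/4
S = 1/12
C² = P²·S² = 1/42 ; C = +0.154303

+√(1/42) = +0.154303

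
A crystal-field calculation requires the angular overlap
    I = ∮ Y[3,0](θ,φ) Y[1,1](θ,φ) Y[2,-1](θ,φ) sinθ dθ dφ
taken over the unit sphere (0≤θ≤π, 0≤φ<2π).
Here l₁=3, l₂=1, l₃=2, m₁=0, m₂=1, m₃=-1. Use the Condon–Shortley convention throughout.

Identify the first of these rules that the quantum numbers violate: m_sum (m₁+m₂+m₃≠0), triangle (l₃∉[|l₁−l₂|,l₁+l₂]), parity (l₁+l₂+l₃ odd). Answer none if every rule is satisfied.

none

m₁+m₂+m₃ = 0 + 1 − 1 = 0  ✓
triangle: |3−1|=2 ≤ l₃=2 ≤ 3+1=4  ✓
parity: l₁+l₂+l₃ = 6 is even  ✓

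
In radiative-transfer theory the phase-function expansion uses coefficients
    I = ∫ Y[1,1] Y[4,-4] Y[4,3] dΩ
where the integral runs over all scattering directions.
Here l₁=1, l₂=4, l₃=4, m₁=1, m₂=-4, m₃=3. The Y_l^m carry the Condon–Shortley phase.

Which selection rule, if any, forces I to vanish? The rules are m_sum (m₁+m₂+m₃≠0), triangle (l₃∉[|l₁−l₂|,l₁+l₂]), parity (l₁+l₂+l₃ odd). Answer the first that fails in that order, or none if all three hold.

Σmᵢ = 0  ✓
l₃∈[|l₁−l₂|,l₁+l₂]=[3,5], have l₃=4  ✓
Σlᵢ = 9 ⇒ odd  ✗

parity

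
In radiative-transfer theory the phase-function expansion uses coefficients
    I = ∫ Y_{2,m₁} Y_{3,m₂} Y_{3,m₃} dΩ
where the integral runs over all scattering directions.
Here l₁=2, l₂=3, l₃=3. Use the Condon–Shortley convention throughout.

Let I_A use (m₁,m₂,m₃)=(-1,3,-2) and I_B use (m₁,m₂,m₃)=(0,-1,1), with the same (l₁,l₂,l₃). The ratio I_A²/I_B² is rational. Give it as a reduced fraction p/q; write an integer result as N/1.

Same 2,3,3: normalisation and zero-m 3j drop out of the ratio.
A: Δ: 2! 2! 4! / 9! → 1/3780; sum: t=2:+1/48 = 1/48; 3j²(2 3 3; -1 3 -2) = Δ·Π!·Σ² = 5/84  (sign -1)
B: Δ: 2! 2! 4! / 9! → 1/3780; sum: t=0:+1/16 t=1:−1/6 t=2:+1/96 = -3/32; 3j²(2 3 3; 0 -1 1) = Δ·Π!·Σ² = 3/140  (sign -1)
I_A²/I_B² = (5/84)/(3/140) = 25/9

25/9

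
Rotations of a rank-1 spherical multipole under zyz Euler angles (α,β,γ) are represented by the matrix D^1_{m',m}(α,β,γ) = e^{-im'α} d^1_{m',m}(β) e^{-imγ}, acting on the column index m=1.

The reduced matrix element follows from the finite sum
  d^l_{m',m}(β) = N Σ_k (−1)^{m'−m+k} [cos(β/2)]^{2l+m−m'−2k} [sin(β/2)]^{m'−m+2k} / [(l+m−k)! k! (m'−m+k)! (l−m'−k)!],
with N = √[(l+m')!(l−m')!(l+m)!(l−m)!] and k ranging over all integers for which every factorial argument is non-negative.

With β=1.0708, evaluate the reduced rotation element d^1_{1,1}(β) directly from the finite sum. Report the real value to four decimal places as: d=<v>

d=0.7397

d^1_{1,1}(β=1.0708) via the finite sum:
With c≡cos(β/2)=0.860065 and s≡sin(β/2)=0.510185, N=[2·1·2·1]^{1/2}=2.000000
Admissible k: 0..0 (factorial args all ≥0)
  k=0: (−1)^0·2.0000/(2)·0.8601^2·0.5102^0 = +0.739711
d^1_{1,1}(1.0708) = +0.739711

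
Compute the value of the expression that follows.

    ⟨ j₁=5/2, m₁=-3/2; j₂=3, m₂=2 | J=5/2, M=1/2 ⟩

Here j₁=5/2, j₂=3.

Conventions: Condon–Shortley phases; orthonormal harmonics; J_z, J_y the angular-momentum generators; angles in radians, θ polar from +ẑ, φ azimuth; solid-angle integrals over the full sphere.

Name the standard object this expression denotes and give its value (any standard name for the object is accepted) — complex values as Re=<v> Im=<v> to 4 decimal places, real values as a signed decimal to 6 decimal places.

This is a Clebsch–Gordan (vector-coupling) coefficient.
j₁+j₂−J=3  J+j₁−j₂=2  J−j₁+j₂=3  j₁+j₂+J+1=9
(j₁±m₁, j₂±m₂, J±M) = (1,4,5,1,3,2)
P² = 288/7
sum k=2..3:
  [2] +1/24 = 1/24
  [3] −1/12 = -1/12
S = -1/24
C² = P²·S² = 1/14 ; C = -0.267261

Clebsch–Gordan coefficient, −√(1/14) ≈ -0.267261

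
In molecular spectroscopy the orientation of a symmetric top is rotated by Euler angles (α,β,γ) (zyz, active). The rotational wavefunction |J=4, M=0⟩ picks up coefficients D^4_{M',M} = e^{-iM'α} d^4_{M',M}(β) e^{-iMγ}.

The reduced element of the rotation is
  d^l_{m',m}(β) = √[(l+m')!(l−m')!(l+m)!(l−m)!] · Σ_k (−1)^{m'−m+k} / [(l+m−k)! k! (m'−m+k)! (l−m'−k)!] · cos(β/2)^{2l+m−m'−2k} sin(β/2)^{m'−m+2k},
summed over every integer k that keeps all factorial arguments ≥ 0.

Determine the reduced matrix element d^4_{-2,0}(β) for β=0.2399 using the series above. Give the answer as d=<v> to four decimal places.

d=0.1251

d^4_{-2,0}(β=0.2399) via the finite sum:
With c≡cos(β/2)=0.992815 and s≡sin(β/2)=0.119663, N=[2·720·24·24]^{1/2}=910.735966
k∈{2,3,4} keeps every argument non-negative
  k=2: (−1)^0·910.7360/(96)·0.9928^6·0.1197^2 = +0.130091
  k=3: (−1)^1·910.7360/(36)·0.9928^4·0.1197^4 = -0.005040
  k=4: (−1)^2·910.7360/(96)·0.9928^2·0.1197^6 = +0.000027
d^4_{-2,0}(0.2399) = +0.130091 -0.005040 +0.000027 = +0.125079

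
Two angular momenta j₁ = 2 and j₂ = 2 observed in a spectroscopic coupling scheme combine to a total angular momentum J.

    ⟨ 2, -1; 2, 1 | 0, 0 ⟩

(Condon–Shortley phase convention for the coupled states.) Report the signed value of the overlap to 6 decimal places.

√[1·4!0!0!/5! · 1!3!3!1!0!0!] = √(36/5)
  +(−1)^3/∏(3,1,0,0,0,0)! = -1/6  (running -1/6)
⟨..|..⟩ = √(36/5)·(-1/6) = -0.447214

-0.447214  (= −√(1/5))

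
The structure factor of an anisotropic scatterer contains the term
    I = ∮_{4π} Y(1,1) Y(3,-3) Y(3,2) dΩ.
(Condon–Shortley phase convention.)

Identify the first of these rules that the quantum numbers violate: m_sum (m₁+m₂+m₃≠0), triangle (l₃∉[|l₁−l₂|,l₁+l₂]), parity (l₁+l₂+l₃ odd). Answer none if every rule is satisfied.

m₁+m₂+m₃ = 1 − 3 + 2 = 0  ✓
triangle: |1−3|=2 ≤ l₃=3 ≤ 1+3=4  ✓
parity: l₁+l₂+l₃ = 7 is odd  ✗

parity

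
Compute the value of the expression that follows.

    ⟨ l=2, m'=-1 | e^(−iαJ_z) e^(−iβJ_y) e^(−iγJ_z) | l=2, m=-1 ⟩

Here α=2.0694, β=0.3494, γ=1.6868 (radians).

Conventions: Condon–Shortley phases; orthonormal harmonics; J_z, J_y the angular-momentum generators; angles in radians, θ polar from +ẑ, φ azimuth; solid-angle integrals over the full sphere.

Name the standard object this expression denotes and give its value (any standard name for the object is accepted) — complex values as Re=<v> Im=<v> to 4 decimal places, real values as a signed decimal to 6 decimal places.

Wigner D-matrix element, Re=-0.6966 Im=-0.4916

This is a Wigner D-matrix element — the rotation-matrix element ⟨l m'| R(α,β,γ) |l m⟩ in the angular-momentum basis.
Split into d^2_{-1,-1}(β=0.3494) × two z-phases.
With c≡cos(β/2)=0.984779 and s≡sin(β/2)=0.173813, N=[1·6·1·6]^{1/2}=6.000000
k∈{0,1} keeps every argument non-negative
  k=0: (−1)^0·6.0000/(6)·0.9848^4·0.1738^0 = +0.940491
  k=1: (−1)^1·6.0000/(2)·0.9848^2·0.1738^2 = -0.087894
d^2_{-1,-1}(0.3494) = +0.940491 -0.087894 = +0.852596
D = (-0.478200+0.878251i)·(+0.852596)·(-0.115744+0.993279i) = -0.696571-0.491639i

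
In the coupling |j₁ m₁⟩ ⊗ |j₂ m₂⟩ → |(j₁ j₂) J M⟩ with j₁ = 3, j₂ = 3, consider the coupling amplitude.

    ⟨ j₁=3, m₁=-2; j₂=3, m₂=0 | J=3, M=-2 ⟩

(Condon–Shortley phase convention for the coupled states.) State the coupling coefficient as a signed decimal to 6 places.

j₁+j₂−J=3  J+j₁−j₂=3  J−j₁+j₂=3  j₁+j₂+J+1=10
(j₁±m₁, j₂±m₂, J±M) = (1,5,3,3,1,5)
P² = 216
sum k=2..3:
  [2] +1/24 = 1/24
  [3] −1/72 = -1/72
S = 1/36
C² = P²·S² = 1/6 ; C = +0.408248

+0.408248  (= +√(1/6))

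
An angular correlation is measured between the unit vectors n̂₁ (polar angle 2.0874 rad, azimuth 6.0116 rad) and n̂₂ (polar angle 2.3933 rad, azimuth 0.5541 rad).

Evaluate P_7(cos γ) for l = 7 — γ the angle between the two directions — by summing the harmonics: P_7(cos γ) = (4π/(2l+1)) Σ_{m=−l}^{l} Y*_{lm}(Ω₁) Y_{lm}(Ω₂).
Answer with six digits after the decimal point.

-0.088369

Term-by-term m-sum for l=7 (normalisation 4π/15 = 0.837758):
  m=-7: Y*=-0.06094 - 0.17773j  Y=-0.02499 + 0.02269j  product 0.00555 + 0.00306j
  m=-6: Y*=0.02343 + 0.39866j  Y=0.13376 - 0.02476j  product 0.01300 + 0.05274j
  m=-5: Y*=0.08366 - 0.38707j  Y=-0.29826 - 0.11606j  product -0.06988 + 0.10574j
  m=-4: Y*=-0.01655 + 0.03146j  Y=0.27613 + 0.36657j  product -0.01610 + 0.00262j
  m=-3: Y*=-0.22904 + 0.24290j  Y=-0.02802 - 0.30540j  product 0.08060 + 0.06314j
  m=-2: Y*=0.16631 - 0.10041j  Y=0.06704 - 0.13443j  product -0.00235 - 0.02909j
  m=-1: Y*=0.25161 - 0.07006j  Y=-0.32585 + 0.20162j  product -0.06786 + 0.07356j
  m=+0: Y*=-0.23042 + 0.00000j  Y=-0.03721 + 0.00000j  product 0.00857 + 0.00000j
  m=+1: Y*=-0.25161 - 0.07006j  Y=0.32585 + 0.20162j  product -0.06786 - 0.07356j
  m=+2: Y*=0.16631 + 0.10041j  Y=0.06704 + 0.13443j  product -0.00235 + 0.02909j
  m=+3: Y*=0.22904 + 0.24290j  Y=0.02802 - 0.30540j  product 0.08060 - 0.06314j
  m=+4: Y*=-0.01655 - 0.03146j  Y=0.27613 - 0.36657j  product -0.01610 - 0.00262j
  m=+5: Y*=-0.08366 - 0.38707j  Y=0.29826 - 0.11606j  product -0.06988 - 0.10574j
  m=+6: Y*=0.02343 - 0.39866j  Y=0.13376 + 0.02476j  product 0.01300 - 0.05274j
  m=+7: Y*=0.06094 - 0.17773j  Y=0.02499 + 0.02269j  product 0.00555 - 0.00306j
Σ over m = -0.10548 + 0.00000j; ×(4π/15) → -0.08837 + 0.00000j. Real part: -0.088369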